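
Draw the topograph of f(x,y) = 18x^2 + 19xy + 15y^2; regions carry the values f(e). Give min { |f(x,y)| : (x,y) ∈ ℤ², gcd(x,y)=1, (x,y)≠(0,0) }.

translate: b→-17 (≡19 mod 36), so (18,19,15)→(18,-17,14)
flip: (18,-17,14)→(14,17,18)
translate: b→-11 (≡17 mod 28), so (14,17,18)→(14,-11,15)
reduced (well bottom): (14,-11,15) with a≤c, −a<b≤a
well minimum = a = 14

14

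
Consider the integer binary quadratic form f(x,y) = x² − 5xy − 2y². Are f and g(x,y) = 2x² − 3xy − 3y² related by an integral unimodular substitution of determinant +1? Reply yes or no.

D₁ = 33, D₂ = 33
river cycle of f (length 4): (-2, 5, 1), (1, 5, -2), (-2, 3, 3), (3, 3, -2)
river cycle of g (length 4): (-3, 3, 2), (2, 5, -1), (-1, 5, 2), (2, 3, -3)
cycles differ ⇒ inequivalent

no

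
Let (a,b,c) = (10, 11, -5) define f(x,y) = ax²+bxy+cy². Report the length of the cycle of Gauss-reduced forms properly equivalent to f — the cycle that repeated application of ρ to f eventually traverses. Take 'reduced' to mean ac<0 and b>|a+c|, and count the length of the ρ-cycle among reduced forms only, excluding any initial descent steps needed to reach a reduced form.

D = 321, ⌊√D⌋ = 17
river: ρ → (-5,9,12)
river: ρ → (12,15,-2)
river: ρ → (-2,17,4)
river: ρ → (4,15,-6)
river: ρ → (-6,9,10)
river: ρ → (10,11,-5)
ρ-cycle length = 6 (tail of 0 descent steps not counted)

6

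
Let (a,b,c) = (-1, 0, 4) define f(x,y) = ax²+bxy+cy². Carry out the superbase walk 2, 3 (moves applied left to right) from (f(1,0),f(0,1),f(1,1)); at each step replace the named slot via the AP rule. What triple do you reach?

start (-1,4,3) = (f(1,0),f(0,1),f(1,1))
replace slot 2: 2·((-1)+3) − 4 = 0 → (-1,0,3)
replace slot 3: 2·((-1)+0) − 3 = -5 → (-1,0,-5)

-1,0,-5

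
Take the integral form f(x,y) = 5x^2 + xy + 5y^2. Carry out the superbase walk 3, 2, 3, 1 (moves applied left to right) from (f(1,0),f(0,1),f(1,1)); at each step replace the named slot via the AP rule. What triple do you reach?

start (5,5,11) = (f(1,0),f(0,1),f(1,1))
replace slot 3: 2·(5+5) − 11 = 9 → (5,5,9)
replace slot 2: 2·(5+9) − 5 = 23 → (5,23,9)
replace slot 3: 2·(5+23) − 9 = 47 → (5,23,47)
replace slot 1: 2·(23+47) − 5 = 135 → (135,23,47)

135,23,47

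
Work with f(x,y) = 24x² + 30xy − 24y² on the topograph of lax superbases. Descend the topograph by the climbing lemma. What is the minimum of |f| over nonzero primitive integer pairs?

river: ρ → (-24,18,30)
river: ρ → (30,42,-12)
river: ρ → (-12,54,6)
river: ρ → (6,54,-12)
river: ρ → (-12,42,30)
river: ρ → (30,18,-24)
river: ρ → (-24,30,24)
river: ρ → (24,18,-30)
river: ρ → (-30,42,12)
river: ρ → (12,54,-6)
river: ρ → (-6,54,12)
river: ρ → (12,42,-30)
river: ρ → (-30,18,24)
river: ρ → (24,30,-24)
closes: descent 0, river 14
min |a| on river = 6

6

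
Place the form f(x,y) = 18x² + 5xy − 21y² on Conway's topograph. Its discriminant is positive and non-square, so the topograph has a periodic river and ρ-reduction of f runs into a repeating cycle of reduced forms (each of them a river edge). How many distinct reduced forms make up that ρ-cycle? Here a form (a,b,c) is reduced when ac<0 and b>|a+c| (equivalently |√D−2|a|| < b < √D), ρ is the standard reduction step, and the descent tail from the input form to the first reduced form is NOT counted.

D = 1537, ⌊√D⌋ = 39
river: ρ → (-21,37,2)
river: ρ → (2,39,-2)
river: ρ → (-2,37,21)
river: ρ → (21,5,-18)
river: ρ → (-18,31,8)
river: ρ → (8,33,-14)
river: ρ → (-14,23,18)
river: ρ → (18,13,-19)
river: ρ → (-19,25,12)
river: ρ → (12,23,-21)
river: ρ → (-21,19,14)
river: ρ → (14,37,-3)
river: ρ → (-3,35,26)
river: ρ → (26,17,-12)
river: ρ → (-12,31,12)
river: ρ → (12,17,-26)
river: ρ → (-26,35,3)
river: ρ → (3,37,-14)
river: ρ → (-14,19,21)
river: ρ → (21,23,-12)
river: ρ → (-12,25,19)
river: ρ → (19,13,-18)
river: ρ → (-18,23,14)
river: ρ → (14,33,-8)
river: ρ → (-8,31,18)
river: ρ → (18,5,-21)
ρ-cycle length = 26 (tail of 0 descent steps not counted)

26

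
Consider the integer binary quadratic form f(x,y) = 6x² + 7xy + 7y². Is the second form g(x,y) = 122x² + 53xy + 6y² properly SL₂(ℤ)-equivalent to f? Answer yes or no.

D₁ = -119, D₂ = -119
f: translate: b→-5 (≡7 mod 12), so (6,7,7)→(6,-5,6)
f: flip: (6,-5,6)→(6,5,6)
f: reduced (well bottom): (6,5,6) with a≤c, −a<b≤a
g: flip: (122,53,6)→(6,-53,122)
g: translate: b→-5 (≡-53 mod 12), so (6,-53,122)→(6,-5,6)
g: flip: (6,-5,6)→(6,5,6)
g: reduced (well bottom): (6,5,6) with a≤c, −a<b≤a
reduced forms (6, 5, 6) vs (6, 5, 6) ⇒ equivalent

yes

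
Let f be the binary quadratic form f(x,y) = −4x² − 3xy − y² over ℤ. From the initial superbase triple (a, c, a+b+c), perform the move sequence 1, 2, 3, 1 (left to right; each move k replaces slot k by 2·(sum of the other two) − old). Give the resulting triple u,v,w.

start (-4,-1,-8) = (f(1,0),f(0,1),f(1,1))
replace slot 1: 2·((-1)+(-8)) − (-4) = -14 → (-14,-1,-8)
replace slot 2: 2·((-14)+(-8)) − (-1) = -43 → (-14,-43,-8)
replace slot 3: 2·((-14)+(-43)) − (-8) = -106 → (-14,-43,-106)
replace slot 1: 2·((-43)+(-106)) − (-14) = -284 → (-284,-43,-106)

-284,-43,-106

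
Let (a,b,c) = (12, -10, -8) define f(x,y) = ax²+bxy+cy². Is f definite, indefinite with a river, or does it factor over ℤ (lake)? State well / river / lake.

D = b²−4ac = (-10)² − 4·12·(-8) = 484
D = 22² is a perfect square ⇒ form factors over ℤ ⇒ lakes

lake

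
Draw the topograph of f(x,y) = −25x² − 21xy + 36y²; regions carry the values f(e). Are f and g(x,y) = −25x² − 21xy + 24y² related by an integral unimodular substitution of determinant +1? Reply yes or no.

D₁ = 4041, D₂ = 2841
discriminants differ ⇒ not SL₂(ℤ)-equivalent

no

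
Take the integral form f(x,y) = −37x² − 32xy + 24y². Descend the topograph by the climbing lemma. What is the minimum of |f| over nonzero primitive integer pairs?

descent: ρ → (24,32,-37)  [lands on river]
river: ρ → (-37,42,19)
river: ρ → (19,34,-45)
river: ρ → (-45,56,8)
river: ρ → (8,56,-45)
river: ρ → (-45,34,19)
river: ρ → (19,42,-37)
river: ρ → (-37,32,24)
river: ρ → (24,64,-5)
river: ρ → (-5,66,11)
river: ρ → (11,66,-5)
river: ρ → (-5,64,24)
closes: descent 1, river 12
min |a| on river = 5

5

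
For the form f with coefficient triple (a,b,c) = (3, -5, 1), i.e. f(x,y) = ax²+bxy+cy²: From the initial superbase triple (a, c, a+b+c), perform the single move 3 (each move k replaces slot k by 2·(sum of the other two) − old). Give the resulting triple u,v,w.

start (3,1,-1) = (f(1,0),f(0,1),f(1,1))
replace slot 3: 2·(3+1) − (-1) = 9 → (3,1,9)

3,1,9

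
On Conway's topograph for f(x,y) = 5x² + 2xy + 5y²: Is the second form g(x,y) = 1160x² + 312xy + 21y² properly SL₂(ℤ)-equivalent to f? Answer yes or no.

D₁ = -96, D₂ = -96
f: reduced (well bottom): (5,2,5) with a≤c, −a<b≤a
g: flip: (1160,312,21)→(21,-312,1160)
g: translate: b→-18 (≡-312 mod 42), so (21,-312,1160)→(21,-18,5)
g: flip: (21,-18,5)→(5,18,21)
g: translate: b→-2 (≡18 mod 10), so (5,18,21)→(5,-2,5)
g: flip: (5,-2,5)→(5,2,5)
g: reduced (well bottom): (5,2,5) with a≤c, −a<b≤a
reduced forms (5, 2, 5) vs (5, 2, 5) ⇒ equivalent

yes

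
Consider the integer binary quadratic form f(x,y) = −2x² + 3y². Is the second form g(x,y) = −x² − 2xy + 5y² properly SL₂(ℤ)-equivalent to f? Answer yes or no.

D₁ = 24, D₂ = 24
river cycle of f (length 2): (-2, 4, 1), (1, 4, -2)
river cycle of g (length 2): (-1, 4, 2), (2, 4, -1)
cycles differ ⇒ inequivalent

no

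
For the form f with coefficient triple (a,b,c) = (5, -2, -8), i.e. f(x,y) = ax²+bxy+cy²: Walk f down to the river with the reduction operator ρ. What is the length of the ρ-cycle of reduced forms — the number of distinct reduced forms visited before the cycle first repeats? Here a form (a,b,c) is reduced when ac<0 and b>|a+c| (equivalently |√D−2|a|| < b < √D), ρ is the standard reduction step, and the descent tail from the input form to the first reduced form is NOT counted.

D = 164, ⌊√D⌋ = 12
descent: ρ → (-8,2,5)
descent: ρ → (5,8,-5)  [lands on river]
river: ρ → (-5,12,1)
river: ρ → (1,12,-5)
river: ρ → (-5,8,5)
river: ρ → (5,12,-1)
river: ρ → (-1,12,5)
ρ-cycle length = 6 (tail of 2 descent steps not counted)

6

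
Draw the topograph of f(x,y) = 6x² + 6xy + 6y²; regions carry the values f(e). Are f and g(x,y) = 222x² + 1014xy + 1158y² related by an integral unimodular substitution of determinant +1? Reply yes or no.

D₁ = -108, D₂ = -108
f: reduced (well bottom): (6,6,6) with a≤c, −a<b≤a
g: translate: b→126 (≡1014 mod 444), so (222,1014,1158)→(222,126,18)
g: flip: (222,126,18)→(18,-126,222)
g: translate: b→18 (≡-126 mod 36), so (18,-126,222)→(18,18,6)
g: flip: (18,18,6)→(6,-18,18)
g: translate: b→6 (≡-18 mod 12), so (6,-18,18)→(6,6,6)
g: reduced (well bottom): (6,6,6) with a≤c, −a<b≤a
reduced forms (6, 6, 6) vs (6, 6, 6) ⇒ equivalent

yes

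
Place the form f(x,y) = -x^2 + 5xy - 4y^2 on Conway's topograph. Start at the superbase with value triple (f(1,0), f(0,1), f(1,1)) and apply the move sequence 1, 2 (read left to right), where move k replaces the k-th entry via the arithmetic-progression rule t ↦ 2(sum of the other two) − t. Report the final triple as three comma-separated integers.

start (-1,-4,0) = (f(1,0),f(0,1),f(1,1))
replace slot 1: 2·((-4)+0) − (-1) = -7 → (-7,-4,0)
replace slot 2: 2·((-7)+0) − (-4) = -10 → (-7,-10,0)

-7,-10,0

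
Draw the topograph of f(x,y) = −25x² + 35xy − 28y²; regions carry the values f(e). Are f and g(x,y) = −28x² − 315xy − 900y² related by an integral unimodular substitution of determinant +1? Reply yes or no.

D₁ = -1575, D₂ = -1575
f is negative-definite; reduce −f:
−f: translate: b→15 (≡-35 mod 50), so (25,-35,28)→(25,15,18)
−f: flip: (25,15,18)→(18,-15,25)
−f: reduced (well bottom): (18,-15,25) with a≤c, −a<b≤a
flip sign back: reduced form of f is (-18,15,-25)
g is negative-definite; reduce −g:
−g: translate: b→-21 (≡315 mod 56), so (28,315,900)→(28,-21,18)
−g: flip: (28,-21,18)→(18,21,28)
−g: translate: b→-15 (≡21 mod 36), so (18,21,28)→(18,-15,25)
−g: reduced (well bottom): (18,-15,25) with a≤c, −a<b≤a
flip sign back: reduced form of g is (-18,15,-25)
reduced forms (-18, 15, -25) vs (-18, 15, -25) ⇒ equivalent

yes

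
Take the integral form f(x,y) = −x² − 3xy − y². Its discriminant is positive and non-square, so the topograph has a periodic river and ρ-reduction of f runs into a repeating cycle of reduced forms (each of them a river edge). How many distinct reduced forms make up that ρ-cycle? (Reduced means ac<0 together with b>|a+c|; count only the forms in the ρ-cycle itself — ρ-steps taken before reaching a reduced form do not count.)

D = 5, ⌊√D⌋ = 2
descent: ρ → (-1,1,1)  [lands on river]
river: ρ → (1,1,-1)
ρ-cycle length = 2 (tail of 1 descent step not counted)

2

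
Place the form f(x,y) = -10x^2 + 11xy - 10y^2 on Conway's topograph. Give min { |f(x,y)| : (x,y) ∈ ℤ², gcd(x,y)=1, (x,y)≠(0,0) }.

translate: b→9 (≡-11 mod 20), so (10,-11,10)→(10,9,9)
flip: (10,9,9)→(9,-9,10)
translate: b→9 (≡-9 mod 18), so (9,-9,10)→(9,9,10)
reduced (well bottom): (9,9,10) with a≤c, −a<b≤a
well minimum |f| = |-9| = 9 (negative-definite)

9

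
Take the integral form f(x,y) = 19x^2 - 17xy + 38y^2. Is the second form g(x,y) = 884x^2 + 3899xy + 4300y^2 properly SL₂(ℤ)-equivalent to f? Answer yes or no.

D₁ = -2599, D₂ = -2599
f: reduced (well bottom): (19,-17,38) with a≤c, −a<b≤a
g: translate: b→363 (≡3899 mod 1768), so (884,3899,4300)→(884,363,38)
g: flip: (884,363,38)→(38,-363,884)
g: translate: b→17 (≡-363 mod 76), so (38,-363,884)→(38,17,19)
g: flip: (38,17,19)→(19,-17,38)
g: reduced (well bottom): (19,-17,38) with a≤c, −a<b≤a
reduced forms (19, -17, 38) vs (19, -17, 38) ⇒ equivalent

yes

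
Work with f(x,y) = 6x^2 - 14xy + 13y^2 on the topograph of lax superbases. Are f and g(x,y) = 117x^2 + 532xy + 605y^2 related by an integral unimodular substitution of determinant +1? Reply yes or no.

D₁ = -116, D₂ = -116
f: translate: b→-2 (≡-14 mod 12), so (6,-14,13)→(6,-2,5)
f: flip: (6,-2,5)→(5,2,6)
f: reduced (well bottom): (5,2,6) with a≤c, −a<b≤a
g: translate: b→64 (≡532 mod 234), so (117,532,605)→(117,64,9)
g: flip: (117,64,9)→(9,-64,117)
g: translate: b→8 (≡-64 mod 18), so (9,-64,117)→(9,8,5)
g: flip: (9,8,5)→(5,-8,9)
g: translate: b→2 (≡-8 mod 10), so (5,-8,9)→(5,2,6)
g: reduced (well bottom): (5,2,6) with a≤c, −a<b≤a
reduced forms (5, 2, 6) vs (5, 2, 6) ⇒ equivalent

yes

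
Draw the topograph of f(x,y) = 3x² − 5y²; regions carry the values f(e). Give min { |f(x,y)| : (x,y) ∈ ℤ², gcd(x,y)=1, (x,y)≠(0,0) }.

descent: ρ → (-5,0,3)
descent: ρ → (3,6,-2)  [lands on river]
river: ρ → (-2,6,3)
closes: descent 2, river 2
min |a| on river = 2

2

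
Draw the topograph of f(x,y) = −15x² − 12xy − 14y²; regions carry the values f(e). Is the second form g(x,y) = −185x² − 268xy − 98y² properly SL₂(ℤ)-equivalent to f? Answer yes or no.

D₁ = -696, D₂ = -696
f is negative-definite; reduce −f:
−f: flip: (15,12,14)→(14,-12,15)
−f: reduced (well bottom): (14,-12,15) with a≤c, −a<b≤a
flip sign back: reduced form of f is (-14,12,-15)
g is negative-definite; reduce −g:
−g: translate: b→-102 (≡268 mod 370), so (185,268,98)→(185,-102,15)
−g: flip: (185,-102,15)→(15,102,185)
−g: translate: b→12 (≡102 mod 30), so (15,102,185)→(15,12,14)
−g: flip: (15,12,14)→(14,-12,15)
−g: reduced (well bottom): (14,-12,15) with a≤c, −a<b≤a
flip sign back: reduced form of g is (-14,12,-15)
reduced forms (-14, 12, -15) vs (-14, 12, -15) ⇒ equivalent

yes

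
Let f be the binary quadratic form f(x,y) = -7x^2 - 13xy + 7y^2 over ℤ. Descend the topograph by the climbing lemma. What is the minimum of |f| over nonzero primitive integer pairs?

descent: ρ → (7,13,-7)  [lands on river]
river: ρ → (-7,15,5)
river: ρ → (5,15,-7)
river: ρ → (-7,13,7)
river: ρ → (7,15,-5)
river: ρ → (-5,15,7)
closes: descent 1, river 6
min |a| on river = 5

5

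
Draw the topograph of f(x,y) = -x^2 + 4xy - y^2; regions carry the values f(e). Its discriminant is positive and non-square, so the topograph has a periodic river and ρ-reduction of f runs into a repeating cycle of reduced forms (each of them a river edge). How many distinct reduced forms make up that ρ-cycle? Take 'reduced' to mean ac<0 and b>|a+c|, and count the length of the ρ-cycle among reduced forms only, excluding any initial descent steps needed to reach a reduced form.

D = 12, ⌊√D⌋ = 3
descent: ρ → (-1,2,2)  [lands on river]
river: ρ → (2,2,-1)
ρ-cycle length = 2 (tail of 1 descent step not counted)

2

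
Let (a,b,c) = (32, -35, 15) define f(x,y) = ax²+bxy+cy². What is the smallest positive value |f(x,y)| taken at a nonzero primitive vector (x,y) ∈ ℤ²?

translate: b→29 (≡-35 mod 64), so (32,-35,15)→(32,29,12)
flip: (32,29,12)→(12,-29,32)
translate: b→-5 (≡-29 mod 24), so (12,-29,32)→(12,-5,15)
reduced (well bottom): (12,-5,15) with a≤c, −a<b≤a
well minimum = a = 12

12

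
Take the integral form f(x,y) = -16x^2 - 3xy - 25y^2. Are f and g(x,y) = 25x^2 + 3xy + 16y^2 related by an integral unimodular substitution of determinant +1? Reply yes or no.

D₁ = -1591, D₂ = -1591
f is negative-definite; reduce −f:
−f: reduced (well bottom): (16,3,25) with a≤c, −a<b≤a
flip sign back: reduced form of f is (-16,-3,-25)
g: flip: (25,3,16)→(16,-3,25)
g: reduced (well bottom): (16,-3,25) with a≤c, −a<b≤a
reduced forms (-16, -3, -25) vs (16, -3, 25) ⇒ inequivalent

no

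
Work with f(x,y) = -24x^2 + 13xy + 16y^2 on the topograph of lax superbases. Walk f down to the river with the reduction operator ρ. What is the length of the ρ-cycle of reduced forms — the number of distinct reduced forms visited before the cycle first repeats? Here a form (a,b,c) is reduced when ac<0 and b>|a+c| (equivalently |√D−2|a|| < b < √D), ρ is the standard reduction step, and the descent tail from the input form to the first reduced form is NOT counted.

D = 1705, ⌊√D⌋ = 41
river: ρ → (16,19,-21)
river: ρ → (-21,23,14)
river: ρ → (14,33,-11)
river: ρ → (-11,33,14)
river: ρ → (14,23,-21)
river: ρ → (-21,19,16)
river: ρ → (16,13,-24)
river: ρ → (-24,35,5)
river: ρ → (5,35,-24)
river: ρ → (-24,13,16)
ρ-cycle length = 10 (tail of 0 descent steps not counted)

10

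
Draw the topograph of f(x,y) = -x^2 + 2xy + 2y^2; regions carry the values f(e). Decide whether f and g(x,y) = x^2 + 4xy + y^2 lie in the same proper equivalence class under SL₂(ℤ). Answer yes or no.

D₁ = 12, D₂ = 12
river cycle of f (length 2): (2, 2, -1), (-1, 2, 2)
river cycle of g (length 2): (1, 2, -2), (-2, 2, 1)
cycles differ ⇒ inequivalent

no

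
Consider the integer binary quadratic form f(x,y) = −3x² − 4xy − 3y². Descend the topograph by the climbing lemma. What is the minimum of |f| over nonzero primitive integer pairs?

translate: b→-2 (≡4 mod 6), so (3,4,3)→(3,-2,2)
flip: (3,-2,2)→(2,2,3)
reduced (well bottom): (2,2,3) with a≤c, −a<b≤a
well minimum |f| = |-2| = 2 (negative-definite)

2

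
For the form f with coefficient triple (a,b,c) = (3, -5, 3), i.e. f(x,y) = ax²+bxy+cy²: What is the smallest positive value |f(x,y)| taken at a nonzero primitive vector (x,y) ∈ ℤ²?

translate: b→1 (≡-5 mod 6), so (3,-5,3)→(3,1,1)
flip: (3,1,1)→(1,-1,3)
translate: b→1 (≡-1 mod 2), so (1,-1,3)→(1,1,3)
reduced (well bottom): (1,1,3) with a≤c, −a<b≤a
well minimum = a = 1

1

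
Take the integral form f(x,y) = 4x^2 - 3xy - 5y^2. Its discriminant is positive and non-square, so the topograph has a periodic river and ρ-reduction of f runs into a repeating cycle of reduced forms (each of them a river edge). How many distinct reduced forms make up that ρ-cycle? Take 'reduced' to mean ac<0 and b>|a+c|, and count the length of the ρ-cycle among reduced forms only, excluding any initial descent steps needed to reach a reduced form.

D = 89, ⌊√D⌋ = 9
descent: ρ → (-5,3,4)  [lands on river]
river: ρ → (4,5,-4)
river: ρ → (-4,3,5)
river: ρ → (5,7,-2)
river: ρ → (-2,9,1)
river: ρ → (1,9,-2)
river: ρ → (-2,7,5)
river: ρ → (5,3,-4)
river: ρ → (-4,5,4)
river: ρ → (4,3,-5)
river: ρ → (-5,7,2)
river: ρ → (2,9,-1)
river: ρ → (-1,9,2)
river: ρ → (2,7,-5)
ρ-cycle length = 14 (tail of 1 descent step not counted)

14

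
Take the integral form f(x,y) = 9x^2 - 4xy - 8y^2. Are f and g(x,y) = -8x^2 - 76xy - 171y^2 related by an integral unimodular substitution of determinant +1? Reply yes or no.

D₁ = 304, D₂ = 304
river cycle of f (length 12): (-8, 4, 9), (9, 14, -3), (-3, 16, 4), (4, 16, -3), (-3, 14, 9), (9, 4, -8), (-8, 12, 5), (5, 8, -12), (-12, 16, 1), (1, 16, -12), … (2 more)
river cycle of g (length 12): (-8, 4, 9), (9, 14, -3), (-3, 16, 4), (4, 16, -3), (-3, 14, 9), (9, 4, -8), (-8, 12, 5), (5, 8, -12), (-12, 16, 1), (1, 16, -12), … (2 more)
cycles coincide ⇒ equivalent

yes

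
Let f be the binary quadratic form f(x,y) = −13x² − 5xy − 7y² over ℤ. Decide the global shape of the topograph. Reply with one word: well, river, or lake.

D = b²−4ac = (-5)² − 4·(-13)·(-7) = -339
D < 0 ⇒ definite ⇒ every region one sign ⇒ single well

well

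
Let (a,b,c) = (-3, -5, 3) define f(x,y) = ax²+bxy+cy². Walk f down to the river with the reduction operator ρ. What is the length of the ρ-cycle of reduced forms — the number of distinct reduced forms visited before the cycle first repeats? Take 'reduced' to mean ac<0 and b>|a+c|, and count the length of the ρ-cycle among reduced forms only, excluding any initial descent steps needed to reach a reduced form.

D = 61, ⌊√D⌋ = 7
descent: ρ → (3,5,-3)  [lands on river]
river: ρ → (-3,7,1)
river: ρ → (1,7,-3)
river: ρ → (-3,5,3)
river: ρ → (3,7,-1)
river: ρ → (-1,7,3)
ρ-cycle length = 6 (tail of 1 descent step not counted)

6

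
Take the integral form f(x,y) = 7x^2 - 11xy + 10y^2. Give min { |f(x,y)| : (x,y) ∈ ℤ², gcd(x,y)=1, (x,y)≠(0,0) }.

translate: b→3 (≡-11 mod 14), so (7,-11,10)→(7,3,6)
flip: (7,3,6)→(6,-3,7)
reduced (well bottom): (6,-3,7) with a≤c, −a<b≤a
well minimum = a = 6

6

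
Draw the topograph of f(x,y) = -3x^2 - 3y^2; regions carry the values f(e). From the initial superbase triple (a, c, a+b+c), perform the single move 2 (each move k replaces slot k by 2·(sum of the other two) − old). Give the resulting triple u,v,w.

start (-3,-3,-6) = (f(1,0),f(0,1),f(1,1))
replace slot 2: 2·((-3)+(-6)) − (-3) = -15 → (-3,-15,-6)

-3,-15,-6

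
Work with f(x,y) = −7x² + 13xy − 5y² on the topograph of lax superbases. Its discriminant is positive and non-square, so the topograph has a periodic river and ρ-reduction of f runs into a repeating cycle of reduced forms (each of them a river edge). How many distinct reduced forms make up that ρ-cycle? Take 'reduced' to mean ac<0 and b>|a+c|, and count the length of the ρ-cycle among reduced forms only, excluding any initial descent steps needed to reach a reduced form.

D = 29, ⌊√D⌋ = 5
descent: ρ → (-5,-3,1)
descent: ρ → (1,5,-1)  [lands on river]
river: ρ → (-1,5,1)
ρ-cycle length = 2 (tail of 2 descent steps not counted)

2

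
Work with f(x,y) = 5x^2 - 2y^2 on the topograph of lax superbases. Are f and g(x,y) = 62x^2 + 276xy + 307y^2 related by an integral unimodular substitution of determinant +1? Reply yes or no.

D₁ = 40, D₂ = 40
river cycle of f (length 6): (-2, 4, 3), (3, 2, -3), (-3, 4, 2), (2, 4, -3), (-3, 2, 3), (3, 4, -2)
river cycle of g (length 6): (3, 2, -3), (-3, 4, 2), (2, 4, -3), (-3, 2, 3), (3, 4, -2), (-2, 4, 3)
cycles coincide ⇒ equivalent

yes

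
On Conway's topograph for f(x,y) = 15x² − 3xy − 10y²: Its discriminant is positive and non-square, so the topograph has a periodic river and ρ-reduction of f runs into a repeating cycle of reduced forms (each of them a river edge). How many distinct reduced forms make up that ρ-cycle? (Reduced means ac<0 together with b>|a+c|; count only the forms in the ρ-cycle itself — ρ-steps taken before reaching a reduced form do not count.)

D = 609, ⌊√D⌋ = 24
descent: ρ → (-10,23,2)  [lands on river]
river: ρ → (2,21,-21)
river: ρ → (-21,21,2)
river: ρ → (2,23,-10)
river: ρ → (-10,17,8)
river: ρ → (8,15,-12)
river: ρ → (-12,9,11)
river: ρ → (11,13,-10)
river: ρ → (-10,7,14)
river: ρ → (14,21,-3)
river: ρ → (-3,21,14)
river: ρ → (14,7,-10)
river: ρ → (-10,13,11)
river: ρ → (11,9,-12)
river: ρ → (-12,15,8)
river: ρ → (8,17,-10)
ρ-cycle length = 16 (tail of 1 descent step not counted)

16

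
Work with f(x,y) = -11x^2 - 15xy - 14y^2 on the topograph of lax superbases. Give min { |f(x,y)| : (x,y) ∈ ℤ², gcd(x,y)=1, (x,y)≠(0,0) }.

translate: b→-7 (≡15 mod 22), so (11,15,14)→(11,-7,10)
flip: (11,-7,10)→(10,7,11)
reduced (well bottom): (10,7,11) with a≤c, −a<b≤a
well minimum |f| = |-10| = 10 (negative-definite)

10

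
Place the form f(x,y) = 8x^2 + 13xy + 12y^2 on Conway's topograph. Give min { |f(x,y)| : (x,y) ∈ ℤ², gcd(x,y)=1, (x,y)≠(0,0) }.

translate: b→-3 (≡13 mod 16), so (8,13,12)→(8,-3,7)
flip: (8,-3,7)→(7,3,8)
reduced (well bottom): (7,3,8) with a≤c, −a<b≤a
well minimum = a = 7

7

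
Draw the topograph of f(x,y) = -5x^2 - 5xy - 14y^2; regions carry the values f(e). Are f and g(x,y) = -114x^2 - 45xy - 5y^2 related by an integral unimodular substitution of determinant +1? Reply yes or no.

D₁ = -255, D₂ = -255
f is negative-definite; reduce −f:
−f: reduced (well bottom): (5,5,14) with a≤c, −a<b≤a
flip sign back: reduced form of f is (-5,-5,-14)
g is negative-definite; reduce −g:
−g: flip: (114,45,5)→(5,-45,114)
−g: translate: b→5 (≡-45 mod 10), so (5,-45,114)→(5,5,14)
−g: reduced (well bottom): (5,5,14) with a≤c, −a<b≤a
flip sign back: reduced form of g is (-5,-5,-14)
reduced forms (-5, -5, -14) vs (-5, -5, -14) ⇒ equivalent

yes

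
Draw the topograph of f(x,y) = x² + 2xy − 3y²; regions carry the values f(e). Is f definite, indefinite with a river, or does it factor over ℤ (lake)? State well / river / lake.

D = b²−4ac = 2² − 4·1·(-3) = 16
D = 4² is a perfect square ⇒ form factors over ℤ ⇒ lakes

lake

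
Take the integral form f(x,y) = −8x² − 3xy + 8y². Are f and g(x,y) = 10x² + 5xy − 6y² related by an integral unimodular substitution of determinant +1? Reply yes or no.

D₁ = 265, D₂ = 265
river cycle of f (length 18): (8, 3, -8), (-8, 13, 3), (3, 11, -12), (-12, 13, 2), (2, 15, -5), (-5, 15, 2), (2, 13, -12), (-12, 11, 3), (3, 13, -8), (-8, 3, 8), … (8 more)
river cycle of g (length 22): (-6, 7, 9), (9, 11, -4), (-4, 13, 6), (6, 11, -6), (-6, 13, 4), (4, 11, -9), (-9, 7, 6), (6, 5, -10), (-10, 15, 1), (1, 15, -10), … (12 more)
cycles differ ⇒ inequivalent

no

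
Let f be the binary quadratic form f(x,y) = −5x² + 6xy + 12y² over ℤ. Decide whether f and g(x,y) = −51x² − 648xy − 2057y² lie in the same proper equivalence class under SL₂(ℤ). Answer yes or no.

D₁ = 276, D₂ = 276
river cycle of f (length 8): (-5, 16, 1), (1, 16, -5), (-5, 14, 4), (4, 10, -11), (-11, 12, 3), (3, 12, -11), (-11, 10, 4), (4, 14, -5)
river cycle of g (length 8): (-5, 16, 1), (1, 16, -5), (-5, 14, 4), (4, 10, -11), (-11, 12, 3), (3, 12, -11), (-11, 10, 4), (4, 14, -5)
cycles coincide ⇒ equivalent

yes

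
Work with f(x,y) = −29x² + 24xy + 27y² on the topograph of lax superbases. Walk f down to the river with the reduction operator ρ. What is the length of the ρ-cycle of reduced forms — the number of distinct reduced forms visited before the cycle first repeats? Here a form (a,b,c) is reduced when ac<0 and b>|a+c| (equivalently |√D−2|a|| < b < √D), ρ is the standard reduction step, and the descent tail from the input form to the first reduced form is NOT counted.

D = 3708, ⌊√D⌋ = 60
river: ρ → (27,30,-26)
river: ρ → (-26,22,31)
river: ρ → (31,40,-17)
river: ρ → (-17,28,43)
river: ρ → (43,58,-2)
river: ρ → (-2,58,43)
river: ρ → (43,28,-17)
river: ρ → (-17,40,31)
river: ρ → (31,22,-26)
river: ρ → (-26,30,27)
river: ρ → (27,24,-29)
river: ρ → (-29,34,22)
river: ρ → (22,54,-9)
river: ρ → (-9,54,22)
river: ρ → (22,34,-29)
river: ρ → (-29,24,27)
ρ-cycle length = 16 (tail of 0 descent steps not counted)

16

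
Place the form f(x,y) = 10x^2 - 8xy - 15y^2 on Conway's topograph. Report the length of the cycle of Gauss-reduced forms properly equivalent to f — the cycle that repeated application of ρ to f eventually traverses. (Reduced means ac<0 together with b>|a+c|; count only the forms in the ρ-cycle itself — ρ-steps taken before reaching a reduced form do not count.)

D = 664, ⌊√D⌋ = 25
descent: ρ → (-15,8,10)  [lands on river]
river: ρ → (10,12,-13)
river: ρ → (-13,14,9)
river: ρ → (9,22,-5)
river: ρ → (-5,18,17)
river: ρ → (17,16,-6)
river: ρ → (-6,20,11)
river: ρ → (11,24,-2)
river: ρ → (-2,24,11)
river: ρ → (11,20,-6)
river: ρ → (-6,16,17)
river: ρ → (17,18,-5)
river: ρ → (-5,22,9)
river: ρ → (9,14,-13)
river: ρ → (-13,12,10)
river: ρ → (10,8,-15)
river: ρ → (-15,22,3)
river: ρ → (3,20,-22)
river: ρ → (-22,24,1)
river: ρ → (1,24,-22)
river: ρ → (-22,20,3)
river: ρ → (3,22,-15)
ρ-cycle length = 22 (tail of 1 descent step not counted)

22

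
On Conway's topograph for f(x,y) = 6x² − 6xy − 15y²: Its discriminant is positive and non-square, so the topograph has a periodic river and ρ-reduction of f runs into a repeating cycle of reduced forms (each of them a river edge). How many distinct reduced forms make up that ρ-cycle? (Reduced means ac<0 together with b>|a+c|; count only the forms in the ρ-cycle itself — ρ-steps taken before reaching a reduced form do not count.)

D = 396, ⌊√D⌋ = 19
descent: ρ → (-15,6,6)
descent: ρ → (6,18,-3)  [lands on river]
river: ρ → (-3,18,6)
ρ-cycle length = 2 (tail of 2 descent steps not counted)

2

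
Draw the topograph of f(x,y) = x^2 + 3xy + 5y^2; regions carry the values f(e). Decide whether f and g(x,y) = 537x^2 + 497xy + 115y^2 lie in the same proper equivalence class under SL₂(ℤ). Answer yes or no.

D₁ = -11, D₂ = -11
f: translate: b→1 (≡3 mod 2), so (1,3,5)→(1,1,3)
f: reduced (well bottom): (1,1,3) with a≤c, −a<b≤a
g: flip: (537,497,115)→(115,-497,537)
g: translate: b→-37 (≡-497 mod 230), so (115,-497,537)→(115,-37,3)
g: flip: (115,-37,3)→(3,37,115)
g: translate: b→1 (≡37 mod 6), so (3,37,115)→(3,1,1)
g: flip: (3,1,1)→(1,-1,3)
g: translate: b→1 (≡-1 mod 2), so (1,-1,3)→(1,1,3)
g: reduced (well bottom): (1,1,3) with a≤c, −a<b≤a
reduced forms (1, 1, 3) vs (1, 1, 3) ⇒ equivalent

yes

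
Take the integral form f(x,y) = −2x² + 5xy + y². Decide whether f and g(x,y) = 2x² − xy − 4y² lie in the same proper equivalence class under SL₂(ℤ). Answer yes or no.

D₁ = 33, D₂ = 33
river cycle of f (length 4): (1, 5, -2), (-2, 3, 3), (3, 3, -2), (-2, 5, 1)
river cycle of g (length 4): (2, 3, -3), (-3, 3, 2), (2, 5, -1), (-1, 5, 2)
cycles differ ⇒ inequivalent

no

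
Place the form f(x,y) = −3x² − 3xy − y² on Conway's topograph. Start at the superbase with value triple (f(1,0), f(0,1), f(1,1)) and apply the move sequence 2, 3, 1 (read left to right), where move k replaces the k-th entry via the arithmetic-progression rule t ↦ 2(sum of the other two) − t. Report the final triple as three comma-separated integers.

start (-3,-1,-7) = (f(1,0),f(0,1),f(1,1))
replace slot 2: 2·((-3)+(-7)) − (-1) = -19 → (-3,-19,-7)
replace slot 3: 2·((-3)+(-19)) − (-7) = -37 → (-3,-19,-37)
replace slot 1: 2·((-19)+(-37)) − (-3) = -109 → (-109,-19,-37)

-109,-19,-37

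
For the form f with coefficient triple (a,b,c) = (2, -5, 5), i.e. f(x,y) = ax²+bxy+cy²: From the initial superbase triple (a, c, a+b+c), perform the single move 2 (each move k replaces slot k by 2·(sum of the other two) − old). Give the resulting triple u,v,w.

start (2,5,2) = (f(1,0),f(0,1),f(1,1))
replace slot 2: 2·(2+2) − 5 = 3 → (2,3,2)

2,3,2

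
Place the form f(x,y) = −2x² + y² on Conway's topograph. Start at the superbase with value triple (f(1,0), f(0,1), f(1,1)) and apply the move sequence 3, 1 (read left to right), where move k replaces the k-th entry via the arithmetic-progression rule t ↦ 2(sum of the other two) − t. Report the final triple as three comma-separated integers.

start (-2,1,-1) = (f(1,0),f(0,1),f(1,1))
replace slot 3: 2·((-2)+1) − (-1) = -1 → (-2,1,-1)
replace slot 1: 2·(1+(-1)) − (-2) = 2 → (2,1,-1)

2,1,-1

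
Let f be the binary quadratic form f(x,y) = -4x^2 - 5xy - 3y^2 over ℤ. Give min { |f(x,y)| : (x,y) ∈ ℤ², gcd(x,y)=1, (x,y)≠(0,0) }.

translate: b→-3 (≡5 mod 8), so (4,5,3)→(4,-3,2)
flip: (4,-3,2)→(2,3,4)
translate: b→-1 (≡3 mod 4), so (2,3,4)→(2,-1,3)
reduced (well bottom): (2,-1,3) with a≤c, −a<b≤a
well minimum |f| = |-2| = 2 (negative-definite)

2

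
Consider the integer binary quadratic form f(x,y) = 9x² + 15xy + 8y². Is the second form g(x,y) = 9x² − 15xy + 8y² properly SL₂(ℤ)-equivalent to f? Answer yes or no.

D₁ = -63, D₂ = -63
f: translate: b→-3 (≡15 mod 18), so (9,15,8)→(9,-3,2)
f: flip: (9,-3,2)→(2,3,9)
f: translate: b→-1 (≡3 mod 4), so (2,3,9)→(2,-1,8)
f: reduced (well bottom): (2,-1,8) with a≤c, −a<b≤a
g: translate: b→3 (≡-15 mod 18), so (9,-15,8)→(9,3,2)
g: flip: (9,3,2)→(2,-3,9)
g: translate: b→1 (≡-3 mod 4), so (2,-3,9)→(2,1,8)
g: reduced (well bottom): (2,1,8) with a≤c, −a<b≤a
reduced forms (2, -1, 8) vs (2, 1, 8) ⇒ inequivalent

no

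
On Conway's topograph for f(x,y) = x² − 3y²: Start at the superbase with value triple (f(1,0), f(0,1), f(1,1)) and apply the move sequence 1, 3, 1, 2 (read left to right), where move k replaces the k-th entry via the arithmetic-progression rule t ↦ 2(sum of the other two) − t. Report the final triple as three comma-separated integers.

start (1,-3,-2) = (f(1,0),f(0,1),f(1,1))
replace slot 1: 2·((-3)+(-2)) − 1 = -11 → (-11,-3,-2)
replace slot 3: 2·((-11)+(-3)) − (-2) = -26 → (-11,-3,-26)
replace slot 1: 2·((-3)+(-26)) − (-11) = -47 → (-47,-3,-26)
replace slot 2: 2·((-47)+(-26)) − (-3) = -143 → (-47,-143,-26)

-47,-143,-26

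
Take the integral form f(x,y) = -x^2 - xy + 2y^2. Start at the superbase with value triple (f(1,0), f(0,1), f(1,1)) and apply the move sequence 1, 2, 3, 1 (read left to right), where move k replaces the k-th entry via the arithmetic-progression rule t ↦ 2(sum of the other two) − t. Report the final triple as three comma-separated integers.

start (-1,2,0) = (f(1,0),f(0,1),f(1,1))
replace slot 1: 2·(2+0) − (-1) = 5 → (5,2,0)
replace slot 2: 2·(5+0) − 2 = 8 → (5,8,0)
replace slot 3: 2·(5+8) − 0 = 26 → (5,8,26)
replace slot 1: 2·(8+26) − 5 = 63 → (63,8,26)

63,8,26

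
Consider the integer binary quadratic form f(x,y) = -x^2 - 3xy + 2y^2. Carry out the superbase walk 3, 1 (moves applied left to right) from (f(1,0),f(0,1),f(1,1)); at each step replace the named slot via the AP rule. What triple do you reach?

start (-1,2,-2) = (f(1,0),f(0,1),f(1,1))
replace slot 3: 2·((-1)+2) − (-2) = 4 → (-1,2,4)
replace slot 1: 2·(2+4) − (-1) = 13 → (13,2,4)

13,2,4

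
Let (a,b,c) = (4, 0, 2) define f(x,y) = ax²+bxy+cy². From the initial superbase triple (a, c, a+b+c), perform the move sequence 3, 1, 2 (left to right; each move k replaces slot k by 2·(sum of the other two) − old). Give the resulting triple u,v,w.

start (4,2,6) = (f(1,0),f(0,1),f(1,1))
replace slot 3: 2·(4+2) − 6 = 6 → (4,2,6)
replace slot 1: 2·(2+6) − 4 = 12 → (12,2,6)
replace slot 2: 2·(12+6) − 2 = 34 → (12,34,6)

12,34,6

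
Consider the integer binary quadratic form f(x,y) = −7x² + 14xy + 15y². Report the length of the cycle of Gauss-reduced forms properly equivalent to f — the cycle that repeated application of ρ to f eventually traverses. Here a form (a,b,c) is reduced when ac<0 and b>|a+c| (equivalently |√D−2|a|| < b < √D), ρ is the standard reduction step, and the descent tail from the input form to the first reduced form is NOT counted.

D = 616, ⌊√D⌋ = 24
river: ρ → (15,16,-6)
river: ρ → (-6,20,9)
river: ρ → (9,16,-10)
river: ρ → (-10,24,1)
river: ρ → (1,24,-10)
river: ρ → (-10,16,9)
river: ρ → (9,20,-6)
river: ρ → (-6,16,15)
river: ρ → (15,14,-7)
river: ρ → (-7,14,15)
ρ-cycle length = 10 (tail of 0 descent steps not counted)

10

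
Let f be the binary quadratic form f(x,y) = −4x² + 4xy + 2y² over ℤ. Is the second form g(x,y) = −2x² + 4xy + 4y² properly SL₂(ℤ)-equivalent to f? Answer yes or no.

D₁ = 48, D₂ = 48
river cycle of f (length 2): (2, 4, -4), (-4, 4, 2)
river cycle of g (length 2): (4, 4, -2), (-2, 4, 4)
cycles differ ⇒ inequivalent

no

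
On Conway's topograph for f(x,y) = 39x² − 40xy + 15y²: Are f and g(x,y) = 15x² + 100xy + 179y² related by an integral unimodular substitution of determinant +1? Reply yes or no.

D₁ = -740, D₂ = -740
f: translate: b→38 (≡-40 mod 78), so (39,-40,15)→(39,38,14)
f: flip: (39,38,14)→(14,-38,39)
f: translate: b→-10 (≡-38 mod 28), so (14,-38,39)→(14,-10,15)
f: reduced (well bottom): (14,-10,15) with a≤c, −a<b≤a
g: translate: b→10 (≡100 mod 30), so (15,100,179)→(15,10,14)
g: flip: (15,10,14)→(14,-10,15)
g: reduced (well bottom): (14,-10,15) with a≤c, −a<b≤a
reduced forms (14, -10, 15) vs (14, -10, 15) ⇒ equivalent

yes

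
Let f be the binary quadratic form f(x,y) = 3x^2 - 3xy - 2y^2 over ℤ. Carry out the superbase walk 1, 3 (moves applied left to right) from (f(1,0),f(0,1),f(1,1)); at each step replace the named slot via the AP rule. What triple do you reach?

start (3,-2,-2) = (f(1,0),f(0,1),f(1,1))
replace slot 1: 2·((-2)+(-2)) − 3 = -11 → (-11,-2,-2)
replace slot 3: 2·((-11)+(-2)) − (-2) = -24 → (-11,-2,-24)

-11,-2,-24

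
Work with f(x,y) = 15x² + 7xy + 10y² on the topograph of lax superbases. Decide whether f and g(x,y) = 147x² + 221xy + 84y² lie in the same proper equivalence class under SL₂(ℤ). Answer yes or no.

D₁ = -551, D₂ = -551
f: flip: (15,7,10)→(10,-7,15)
f: reduced (well bottom): (10,-7,15) with a≤c, −a<b≤a
g: translate: b→-73 (≡221 mod 294), so (147,221,84)→(147,-73,10)
g: flip: (147,-73,10)→(10,73,147)
g: translate: b→-7 (≡73 mod 20), so (10,73,147)→(10,-7,15)
g: reduced (well bottom): (10,-7,15) with a≤c, −a<b≤a
reduced forms (10, -7, 15) vs (10, -7, 15) ⇒ equivalent

yes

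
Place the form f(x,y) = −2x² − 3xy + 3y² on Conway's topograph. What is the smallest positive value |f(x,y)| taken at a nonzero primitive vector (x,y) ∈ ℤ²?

descent: ρ → (3,3,-2)  [lands on river]
river: ρ → (-2,5,1)
river: ρ → (1,5,-2)
river: ρ → (-2,3,3)
closes: descent 1, river 4
min |a| on river = 1

1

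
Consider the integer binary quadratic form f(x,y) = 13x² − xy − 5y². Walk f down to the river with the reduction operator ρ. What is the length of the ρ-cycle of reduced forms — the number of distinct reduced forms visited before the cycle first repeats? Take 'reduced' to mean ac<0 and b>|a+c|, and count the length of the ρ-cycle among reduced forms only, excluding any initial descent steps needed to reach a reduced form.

D = 261, ⌊√D⌋ = 16
descent: ρ → (-5,11,7)  [lands on river]
river: ρ → (7,3,-9)
river: ρ → (-9,15,1)
river: ρ → (1,15,-9)
river: ρ → (-9,3,7)
river: ρ → (7,11,-5)
river: ρ → (-5,9,9)
river: ρ → (9,9,-5)
ρ-cycle length = 8 (tail of 1 descent step not counted)

8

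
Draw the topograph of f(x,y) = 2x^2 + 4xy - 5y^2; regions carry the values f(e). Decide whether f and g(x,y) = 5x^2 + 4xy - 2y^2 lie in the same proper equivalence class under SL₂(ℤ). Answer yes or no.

D₁ = 56, D₂ = 56
river cycle of f (length 4): (-5, 6, 1), (1, 6, -5), (-5, 4, 2), (2, 4, -5)
river cycle of g (length 4): (-2, 4, 5), (5, 6, -1), (-1, 6, 5), (5, 4, -2)
cycles differ ⇒ inequivalent

no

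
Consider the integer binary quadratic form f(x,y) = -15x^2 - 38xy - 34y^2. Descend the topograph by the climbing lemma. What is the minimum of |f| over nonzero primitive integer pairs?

translate: b→8 (≡38 mod 30), so (15,38,34)→(15,8,11)
flip: (15,8,11)→(11,-8,15)
reduced (well bottom): (11,-8,15) with a≤c, −a<b≤a
well minimum |f| = |-11| = 11 (negative-definite)

11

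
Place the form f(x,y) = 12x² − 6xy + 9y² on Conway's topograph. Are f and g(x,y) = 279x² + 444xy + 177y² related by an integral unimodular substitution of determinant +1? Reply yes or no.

D₁ = -396, D₂ = -396
f: flip: (12,-6,9)→(9,6,12)
f: reduced (well bottom): (9,6,12) with a≤c, −a<b≤a
g: translate: b→-114 (≡444 mod 558), so (279,444,177)→(279,-114,12)
g: flip: (279,-114,12)→(12,114,279)
g: translate: b→-6 (≡114 mod 24), so (12,114,279)→(12,-6,9)
g: flip: (12,-6,9)→(9,6,12)
g: reduced (well bottom): (9,6,12) with a≤c, −a<b≤a
reduced forms (9, 6, 12) vs (9, 6, 12) ⇒ equivalent

yes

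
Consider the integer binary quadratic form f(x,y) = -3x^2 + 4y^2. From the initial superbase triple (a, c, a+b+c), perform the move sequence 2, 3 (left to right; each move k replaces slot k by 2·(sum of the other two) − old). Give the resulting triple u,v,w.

start (-3,4,1) = (f(1,0),f(0,1),f(1,1))
replace slot 2: 2·((-3)+1) − 4 = -8 → (-3,-8,1)
replace slot 3: 2·((-3)+(-8)) − 1 = -23 → (-3,-8,-23)

-3,-8,-23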